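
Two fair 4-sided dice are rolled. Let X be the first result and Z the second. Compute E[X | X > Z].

Outcomes with X > Z: (2,1), (3,1), (3,2), (4,1), (4,2), (4,3), each with probability 1/16.
E[X | X > Z] = (2 + 3 + 3 + 4 + 4 + 4) / 6 = 10/3.

10/3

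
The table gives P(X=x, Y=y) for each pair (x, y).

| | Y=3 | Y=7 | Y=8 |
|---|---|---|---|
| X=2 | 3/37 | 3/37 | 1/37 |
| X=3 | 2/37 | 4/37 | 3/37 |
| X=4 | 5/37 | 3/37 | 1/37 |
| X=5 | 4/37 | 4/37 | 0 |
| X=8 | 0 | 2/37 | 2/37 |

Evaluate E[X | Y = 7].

33/8

P(Y = 7) = 16/37.
Summing X·P(X=x,Y=y) over the conditioning event gives 66/37.
E[X | Y = 7] = (66/37) / (16/37) = 33/8.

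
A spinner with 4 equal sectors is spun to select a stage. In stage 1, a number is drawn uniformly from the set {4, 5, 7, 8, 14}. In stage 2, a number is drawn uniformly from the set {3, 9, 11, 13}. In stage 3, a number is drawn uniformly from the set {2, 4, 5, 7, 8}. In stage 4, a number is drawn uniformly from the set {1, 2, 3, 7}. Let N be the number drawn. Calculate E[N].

501/80

E[N | stage 1] = (4+5+7+8+14)/5 = 38/5.
E[N | stage 2] = (3+9+11+13)/4 = 9.
E[N | stage 3] = (2+4+5+7+8)/5 = 26/5.
E[N | stage 4] = (1+2+3+7)/4 = 13/4.
E[N] = (1/4)·(38/5) + (1/4)·(9) + (1/4)·(26/5) + (1/4)·(13/4) = 501/80.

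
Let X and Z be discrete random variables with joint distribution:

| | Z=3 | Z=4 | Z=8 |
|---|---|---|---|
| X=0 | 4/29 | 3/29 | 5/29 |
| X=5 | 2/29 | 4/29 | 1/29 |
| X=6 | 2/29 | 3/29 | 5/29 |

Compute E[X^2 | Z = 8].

P(Z = 8) = 11/29.
Σ X^2·P over the event = 0·(5/29) + 25·(1/29) + 36·(5/29) = 205/29.
E[X^2 | Z = 8] = (205/29) / (11/29) = 205/11.

205/11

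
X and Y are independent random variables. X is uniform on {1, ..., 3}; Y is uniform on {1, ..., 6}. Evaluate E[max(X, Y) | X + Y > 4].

9/2

P(X + Y > 4) = 2/3.
Summing max(X,Y)·P(x,y) over outcomes with X + Y > 4 gives 3.
E[max(X, Y) | X + Y > 4] = (3) / (2/3) = 9/2.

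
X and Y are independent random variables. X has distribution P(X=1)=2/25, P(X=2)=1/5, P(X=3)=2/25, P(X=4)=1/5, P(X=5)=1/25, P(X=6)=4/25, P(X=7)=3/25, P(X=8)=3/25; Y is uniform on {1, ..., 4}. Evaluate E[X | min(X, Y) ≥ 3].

50/9

P(min(X, Y) ≥ 3) = 9/25.
Summing X·P(x,y) over outcomes with min(X, Y) ≥ 3 gives 2.
E[X | min(X, Y) ≥ 3] = (2) / (9/25) = 50/9.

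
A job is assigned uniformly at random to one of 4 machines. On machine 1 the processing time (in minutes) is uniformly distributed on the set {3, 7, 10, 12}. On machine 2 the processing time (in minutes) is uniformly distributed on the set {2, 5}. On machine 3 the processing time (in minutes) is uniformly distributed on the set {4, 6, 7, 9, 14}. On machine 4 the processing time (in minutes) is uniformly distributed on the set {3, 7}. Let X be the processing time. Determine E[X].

49/8

E[X | machine 1] = (3+7+10+12)/4 = 8.
E[X | machine 2] = (2+5)/2 = 7/2.
E[X | machine 3] = (4+6+7+9+14)/5 = 8.
E[X | machine 4] = (3+7)/2 = 5.
E[X] = (1/4)·(8) + (1/4)·(7/2) + (1/4)·(8) + (1/4)·(5) = 49/8.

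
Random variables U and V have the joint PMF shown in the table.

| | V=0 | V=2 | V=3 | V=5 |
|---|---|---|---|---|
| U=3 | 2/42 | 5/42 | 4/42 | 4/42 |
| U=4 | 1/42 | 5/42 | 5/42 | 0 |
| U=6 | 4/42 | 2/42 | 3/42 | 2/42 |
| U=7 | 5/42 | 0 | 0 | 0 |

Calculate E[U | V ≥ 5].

4

P(V ≥ 5) = 1/7.
Σ U·P over the event = 3·(4/42) + 6·(2/42) = 4/7.
E[U | V ≥ 5] = (4/7) / (1/7) = 4.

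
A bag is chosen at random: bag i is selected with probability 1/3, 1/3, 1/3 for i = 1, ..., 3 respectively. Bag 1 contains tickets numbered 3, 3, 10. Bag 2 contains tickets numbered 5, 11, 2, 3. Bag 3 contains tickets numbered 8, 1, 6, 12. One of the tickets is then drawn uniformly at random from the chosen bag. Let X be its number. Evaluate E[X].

E[X | bag 1] = (3+3+10)/3 = 16/3.
E[X | bag 2] = (5+11+2+3)/4 = 21/4.
E[X | bag 3] = (8+1+6+12)/4 = 27/4.
E[X] = (1/3)·(16/3) + (1/3)·(21/4) + (1/3)·(27/4) = 52/9.

52/9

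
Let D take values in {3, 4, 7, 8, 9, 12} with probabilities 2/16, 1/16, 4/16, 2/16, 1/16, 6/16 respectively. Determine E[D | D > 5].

125/13

P(D > 5) = 13/16.
Σ over the event: 7·1/4 + 8·1/8 + 9·1/16 + 12·3/8 = 125/16.
E[D | D > 5] = (125/16) / (13/16) = 125/13.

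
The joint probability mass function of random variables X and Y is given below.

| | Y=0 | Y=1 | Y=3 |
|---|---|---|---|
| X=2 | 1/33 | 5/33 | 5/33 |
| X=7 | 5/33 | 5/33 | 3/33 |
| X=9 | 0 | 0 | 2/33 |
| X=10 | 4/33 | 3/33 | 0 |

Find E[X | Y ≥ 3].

P(Y ≥ 3) = 10/33.
Σ X·P over the event = 2·(5/33) + 7·(3/33) + 9·(2/33) = 49/33.
E[X | Y ≥ 3] = (49/33) / (10/33) = 49/10.

49/10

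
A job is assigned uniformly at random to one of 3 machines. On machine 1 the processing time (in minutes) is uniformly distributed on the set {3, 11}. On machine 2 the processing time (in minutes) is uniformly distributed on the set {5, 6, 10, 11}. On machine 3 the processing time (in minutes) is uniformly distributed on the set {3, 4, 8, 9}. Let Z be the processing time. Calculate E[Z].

E[Z | machine 1] = (3+11)/2 = 7.
E[Z | machine 2] = (5+6+10+11)/4 = 8.
E[Z | machine 3] = (3+4+8+9)/4 = 6.
E[Z] = (1/3)·(7) + (1/3)·(8) + (1/3)·(6) = 7.

7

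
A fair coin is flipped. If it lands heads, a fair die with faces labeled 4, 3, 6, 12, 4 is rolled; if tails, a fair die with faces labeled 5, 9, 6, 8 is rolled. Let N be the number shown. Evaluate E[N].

E[N | heads] = (4+3+6+12+4)/5 = 29/5.
E[N | tails] = (5+9+6+8)/4 = 7.
E[N] = (1/2)·(29/5) + (1/2)·(7) = 32/5.

32/5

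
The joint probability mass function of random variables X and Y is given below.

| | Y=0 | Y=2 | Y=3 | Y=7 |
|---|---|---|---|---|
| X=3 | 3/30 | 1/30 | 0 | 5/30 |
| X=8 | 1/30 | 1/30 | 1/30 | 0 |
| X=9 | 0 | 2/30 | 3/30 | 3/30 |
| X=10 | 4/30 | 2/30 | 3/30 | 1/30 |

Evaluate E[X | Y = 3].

65/7

P(Y = 3) = 7/30.
Σ X·P over the event = 8·(1/30) + 9·(3/30) + 10·(3/30) = 13/6.
E[X | Y = 3] = (13/6) / (7/30) = 65/7.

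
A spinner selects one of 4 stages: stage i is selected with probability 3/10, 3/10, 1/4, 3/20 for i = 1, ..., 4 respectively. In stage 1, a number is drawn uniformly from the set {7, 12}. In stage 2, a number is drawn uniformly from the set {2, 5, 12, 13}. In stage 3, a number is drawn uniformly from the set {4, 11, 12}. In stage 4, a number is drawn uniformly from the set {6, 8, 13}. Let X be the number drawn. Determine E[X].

177/20

E[X | stage 1] = (7+12)/2 = 19/2.
E[X | stage 2] = (2+5+12+13)/4 = 8.
E[X | stage 3] = (4+11+12)/3 = 9.
E[X | stage 4] = (6+8+13)/3 = 9.
By the law of total expectation,
E[X] = (3/10)·(19/2) + (3/10)·(8) + (1/4)·(9) + (3/20)·(9) = 177/20.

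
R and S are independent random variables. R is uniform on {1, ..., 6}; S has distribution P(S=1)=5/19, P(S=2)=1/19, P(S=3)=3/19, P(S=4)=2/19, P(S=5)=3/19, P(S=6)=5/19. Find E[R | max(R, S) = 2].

P(max(R, S) = 2) = 7/114.
Summing R·P(x,y) over outcomes with max(R, S) = 2 gives 13/114.
E[R | max(R, S) = 2] = (13/114) / (7/114) = 13/7.

13/7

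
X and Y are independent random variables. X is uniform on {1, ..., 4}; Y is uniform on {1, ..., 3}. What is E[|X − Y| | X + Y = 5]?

5/3

Outcomes with X + Y = 5: (2,3), (3,2), (4,1), each with probability 1/12.
E[|X − Y| | X + Y = 5] = (1 + 1 + 3) / 3 = 5/3.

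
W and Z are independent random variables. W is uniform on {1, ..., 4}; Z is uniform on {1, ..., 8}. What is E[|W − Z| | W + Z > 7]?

P(W + Z > 7) = 7/16.
Summing |W−Z|·P(x,y) over outcomes with W + Z > 7 gives 13/8.
E[|W − Z| | W + Z > 7] = (13/8) / (7/16) = 26/7.

26/7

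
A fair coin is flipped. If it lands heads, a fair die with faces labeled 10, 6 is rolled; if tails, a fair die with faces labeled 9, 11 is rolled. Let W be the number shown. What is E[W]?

9

E[W | heads] = (10+6)/2 = 8.
E[W | tails] = (9+11)/2 = 10.
E[W] = (1/2)·(8) + (1/2)·(10) = 9.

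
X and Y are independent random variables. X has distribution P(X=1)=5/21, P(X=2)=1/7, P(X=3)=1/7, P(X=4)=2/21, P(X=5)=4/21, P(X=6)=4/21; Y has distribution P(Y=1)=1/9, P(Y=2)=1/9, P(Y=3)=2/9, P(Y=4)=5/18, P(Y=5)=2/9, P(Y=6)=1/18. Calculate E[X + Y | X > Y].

612/77

P(X > Y) = 11/27.
Summing (X+Y)·P(x,y) over outcomes with X > Y gives 68/21.
E[X + Y | X > Y] = (68/21) / (11/27) = 612/77.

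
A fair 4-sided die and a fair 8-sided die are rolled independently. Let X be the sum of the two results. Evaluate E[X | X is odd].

7

P(X is odd) = 1/2.
Σ over the event: 3·1/16 + 5·1/8 + 7·1/8 + 9·1/8 + 11·1/16 = 7/2.
E[X | X is odd] = (7/2) / (1/2) = 7.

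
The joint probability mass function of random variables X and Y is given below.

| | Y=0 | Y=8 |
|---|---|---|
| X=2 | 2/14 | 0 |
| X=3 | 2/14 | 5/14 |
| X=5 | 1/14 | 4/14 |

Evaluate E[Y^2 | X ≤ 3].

P(X ≤ 3) = 9/14.
Summing Y^2·P(X=x,Y=y) over the conditioning event gives 160/7.
E[Y^2 | X ≤ 3] = (160/7) / (9/14) = 320/9.

320/9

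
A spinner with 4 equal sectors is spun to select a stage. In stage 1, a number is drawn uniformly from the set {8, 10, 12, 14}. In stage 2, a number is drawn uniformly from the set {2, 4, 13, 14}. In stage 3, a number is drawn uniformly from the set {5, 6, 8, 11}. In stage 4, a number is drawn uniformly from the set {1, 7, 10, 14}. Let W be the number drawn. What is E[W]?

E[W | stage 1] = (8+10+12+14)/4 = 11.
E[W | stage 2] = (2+4+13+14)/4 = 33/4.
E[W | stage 3] = (5+6+8+11)/4 = 15/2.
E[W | stage 4] = (1+7+10+14)/4 = 8.
By the law of total expectation,
E[W] = (1/4)·(11) + (1/4)·(33/4) + (1/4)·(15/2) + (1/4)·(8) = 139/16.

139/16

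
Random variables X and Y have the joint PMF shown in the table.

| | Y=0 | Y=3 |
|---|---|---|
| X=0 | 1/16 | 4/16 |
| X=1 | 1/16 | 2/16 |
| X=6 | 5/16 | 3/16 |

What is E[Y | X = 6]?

P(X = 6) = 1/2.
Summing Y·P(X=x,Y=y) over the conditioning event gives 9/16.
E[Y | X = 6] = (9/16) / (1/2) = 9/8.

9/8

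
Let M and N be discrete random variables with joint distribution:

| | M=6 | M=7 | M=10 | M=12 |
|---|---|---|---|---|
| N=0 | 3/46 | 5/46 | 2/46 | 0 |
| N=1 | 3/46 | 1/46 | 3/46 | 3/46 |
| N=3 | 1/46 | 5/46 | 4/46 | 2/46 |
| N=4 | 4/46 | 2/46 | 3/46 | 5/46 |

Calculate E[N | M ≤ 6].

2

P(M ≤ 6) = 11/46.
Summing N·P(M=x,N=y) over the conditioning event gives 11/23.
E[N | M ≤ 6] = (11/23) / (11/46) = 2.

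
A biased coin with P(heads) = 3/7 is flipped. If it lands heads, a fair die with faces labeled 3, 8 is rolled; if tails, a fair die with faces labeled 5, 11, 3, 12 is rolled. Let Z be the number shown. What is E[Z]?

E[Z | heads] = (3+8)/2 = 11/2.
E[Z | tails] = (5+11+3+12)/4 = 31/4.
E[Z] = (3/7)·(11/2) + (4/7)·(31/4) = 95/14.

95/14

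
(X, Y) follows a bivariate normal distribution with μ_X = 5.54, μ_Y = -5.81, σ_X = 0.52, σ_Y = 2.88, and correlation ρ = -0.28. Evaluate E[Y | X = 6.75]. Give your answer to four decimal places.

E[Y | X=x] = μ_Y + ρ(σ_Y/σ_X)(x − μ_X) for jointly normal variables.
E[Y | X=6.75] = -5.81 + (-0.28)·(2.88/0.52)·(6.75 − (5.54)) = -5.81 + (-1.55077)·(1.21) = -7.6864.

-7.6864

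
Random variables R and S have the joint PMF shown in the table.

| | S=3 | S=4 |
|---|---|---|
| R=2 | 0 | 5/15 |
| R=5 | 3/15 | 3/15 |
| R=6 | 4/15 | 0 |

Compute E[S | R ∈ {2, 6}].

P(R ∈ {2, 6}) = 3/5.
Σ S·P over the event = 4·(5/15) + 3·(4/15) = 32/15.
E[S | R ∈ {2, 6}] = (32/15) / (3/5) = 32/9.

32/9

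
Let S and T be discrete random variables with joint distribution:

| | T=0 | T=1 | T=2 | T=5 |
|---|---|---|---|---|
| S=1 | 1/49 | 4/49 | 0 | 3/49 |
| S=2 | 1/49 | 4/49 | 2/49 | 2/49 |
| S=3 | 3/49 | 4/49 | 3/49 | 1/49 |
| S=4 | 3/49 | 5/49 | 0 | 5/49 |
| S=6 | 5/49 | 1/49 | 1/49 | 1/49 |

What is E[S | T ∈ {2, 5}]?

55/18

P(T ∈ {2, 5}) = 18/49.
Σ S·P over the event = 1·(3/49) + 2·(2/49) + 2·(2/49) + 3·(3/49) + 3·(1/49) + 4·(5/49) + 6·(1/49) + 6·(1/49) = 55/49.
E[S | T ∈ {2, 5}] = (55/49) / (18/49) = 55/18.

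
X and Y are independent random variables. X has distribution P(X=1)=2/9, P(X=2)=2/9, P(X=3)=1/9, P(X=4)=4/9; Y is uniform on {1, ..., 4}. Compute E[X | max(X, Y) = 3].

P(max(X, Y) = 3) = 7/36.
Summing X·P(x,y) over outcomes with max(X, Y) = 3 gives 5/12.
E[X | max(X, Y) = 3] = (5/12) / (7/36) = 15/7.

15/7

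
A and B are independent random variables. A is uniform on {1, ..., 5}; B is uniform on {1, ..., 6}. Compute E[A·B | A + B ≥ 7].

P(A + B ≥ 7) = 1/2.
Summing AB·P(x,y) over outcomes with A + B ≥ 7 gives 49/6.
E[A·B | A + B ≥ 7] = (49/6) / (1/2) = 49/3.

49/3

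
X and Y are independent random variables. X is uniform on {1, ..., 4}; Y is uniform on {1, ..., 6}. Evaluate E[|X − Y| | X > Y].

5/3

P(X > Y) = 1/4.
Summing |X−Y|·P(x,y) over outcomes with X > Y gives 5/12.
E[|X − Y| | X > Y] = (5/12) / (1/4) = 5/3.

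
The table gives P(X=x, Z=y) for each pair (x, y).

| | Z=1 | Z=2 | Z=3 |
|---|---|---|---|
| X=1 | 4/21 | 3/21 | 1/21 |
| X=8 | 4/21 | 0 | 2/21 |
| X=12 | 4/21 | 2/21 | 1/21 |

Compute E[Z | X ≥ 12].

11/7

P(X ≥ 12) = 1/3.
Summing Z·P(X=x,Z=y) over the conditioning event gives 11/21.
E[Z | X ≥ 12] = (11/21) / (1/3) = 11/7.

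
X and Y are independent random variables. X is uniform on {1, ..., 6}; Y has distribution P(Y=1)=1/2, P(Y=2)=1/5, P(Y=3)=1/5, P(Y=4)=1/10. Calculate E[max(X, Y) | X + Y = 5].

P(X + Y = 5) = 1/6.
Summing max(X,Y)·P(x,y) over outcomes with X + Y = 5 gives 3/5.
E[max(X, Y) | X + Y = 5] = (3/5) / (1/6) = 18/5.

18/5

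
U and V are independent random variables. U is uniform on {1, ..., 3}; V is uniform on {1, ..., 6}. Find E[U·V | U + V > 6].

Outcomes with U + V > 6: (1,6), (2,5), (2,6), (3,4), (3,5), (3,6), each with probability 1/18.
E[U·V | U + V > 6] = (6 + 10 + 12 + 12 + 15 + 18) / 6 = 73/6.

73/6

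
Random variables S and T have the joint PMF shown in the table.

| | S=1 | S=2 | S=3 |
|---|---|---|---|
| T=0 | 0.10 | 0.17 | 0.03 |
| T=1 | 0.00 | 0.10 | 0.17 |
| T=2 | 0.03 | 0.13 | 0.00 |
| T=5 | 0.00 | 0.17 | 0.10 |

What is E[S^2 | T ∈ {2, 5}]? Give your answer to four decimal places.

P(T ∈ {2, 5}) = 0.43.
Summing S^2·P(S=x,T=y) over the conditioning event gives 2.13.
E[S^2 | T ∈ {2, 5}] = (2.13) / (0.43) = 4.9535.

4.9535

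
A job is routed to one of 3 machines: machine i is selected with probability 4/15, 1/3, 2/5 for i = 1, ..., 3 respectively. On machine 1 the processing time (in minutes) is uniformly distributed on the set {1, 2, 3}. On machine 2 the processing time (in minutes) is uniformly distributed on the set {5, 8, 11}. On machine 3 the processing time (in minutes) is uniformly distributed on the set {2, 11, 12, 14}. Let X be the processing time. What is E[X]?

71/10

E[X | machine 1] = (1+2+3)/3 = 2.
E[X | machine 2] = (5+8+11)/3 = 8.
E[X | machine 3] = (2+11+12+14)/4 = 39/4.
By the law of total expectation,
E[X] = (4/15)·(2) + (1/3)·(8) + (2/5)·(39/4) = 71/10.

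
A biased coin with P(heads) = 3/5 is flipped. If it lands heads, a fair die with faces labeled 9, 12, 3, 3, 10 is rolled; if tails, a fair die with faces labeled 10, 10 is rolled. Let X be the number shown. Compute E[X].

E[X | heads] = (9+12+3+3+10)/5 = 37/5.
E[X | tails] = (10+10)/2 = 10.
E[X] = (3/5)·(37/5) + (2/5)·(10) = 211/25.

211/25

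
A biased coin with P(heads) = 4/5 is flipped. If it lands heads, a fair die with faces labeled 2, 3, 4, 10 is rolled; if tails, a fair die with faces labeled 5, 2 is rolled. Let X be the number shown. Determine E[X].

E[X | heads] = (2+3+4+10)/4 = 19/4.
E[X | tails] = (5+2)/2 = 7/2.
By the law of total expectation,
E[X] = (4/5)·(19/4) + (1/5)·(7/2) = 9/2.

9/2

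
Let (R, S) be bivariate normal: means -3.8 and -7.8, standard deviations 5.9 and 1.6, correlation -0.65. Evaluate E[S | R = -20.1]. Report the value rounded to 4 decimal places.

The regression of S on R has slope ρ·σ_S/σ_R and passes through (μ_R, μ_S).
E[S | R=-20.1] = -7.8 + (-0.65)·(1.6/5.9)·(-20.1 − (-3.8)) = -7.8 + (-0.17627)·(-16.3) = -4.9268.

-4.9268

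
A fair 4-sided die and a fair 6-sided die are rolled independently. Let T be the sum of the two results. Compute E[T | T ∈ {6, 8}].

P(T ∈ {6, 8}) = 7/24.
Σ over the event: 6·1/6 + 8·1/8 = 2.
E[T | T ∈ {6, 8}] = (2) / (7/24) = 48/7.

48/7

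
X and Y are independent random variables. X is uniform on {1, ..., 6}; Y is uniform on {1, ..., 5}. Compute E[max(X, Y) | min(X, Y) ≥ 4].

31/6

Outcomes with min(X, Y) ≥ 4: (4,4), (4,5), (5,4), (5,5), (6,4), (6,5), each with probability 1/30.
E[max(X, Y) | min(X, Y) ≥ 4] = (4 + 5 + 5 + 5 + 6 + 6) / 6 = 31/6.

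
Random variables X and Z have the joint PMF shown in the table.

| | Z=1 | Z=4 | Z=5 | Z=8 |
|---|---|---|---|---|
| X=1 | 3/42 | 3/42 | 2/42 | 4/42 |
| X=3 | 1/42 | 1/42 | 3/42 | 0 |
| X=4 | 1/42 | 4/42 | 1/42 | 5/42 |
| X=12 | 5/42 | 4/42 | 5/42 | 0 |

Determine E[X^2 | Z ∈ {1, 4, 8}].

1484/31

P(Z ∈ {1, 4, 8}) = 31/42.
Summing X^2·P(X=x,Z=y) over the conditioning event gives 106/3.
E[X^2 | Z ∈ {1, 4, 8}] = (106/3) / (31/42) = 1484/31.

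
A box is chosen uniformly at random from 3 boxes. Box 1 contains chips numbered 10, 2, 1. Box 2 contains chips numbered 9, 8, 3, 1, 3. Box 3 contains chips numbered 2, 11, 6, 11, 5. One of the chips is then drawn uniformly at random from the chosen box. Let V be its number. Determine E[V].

242/45

E[V | box 1] = (10+2+1)/3 = 13/3.
E[V | box 2] = (9+8+3+1+3)/5 = 24/5.
E[V | box 3] = (2+11+6+11+5)/5 = 7.
E[V] = (1/3)·(13/3) + (1/3)·(24/5) + (1/3)·(7) = 242/45.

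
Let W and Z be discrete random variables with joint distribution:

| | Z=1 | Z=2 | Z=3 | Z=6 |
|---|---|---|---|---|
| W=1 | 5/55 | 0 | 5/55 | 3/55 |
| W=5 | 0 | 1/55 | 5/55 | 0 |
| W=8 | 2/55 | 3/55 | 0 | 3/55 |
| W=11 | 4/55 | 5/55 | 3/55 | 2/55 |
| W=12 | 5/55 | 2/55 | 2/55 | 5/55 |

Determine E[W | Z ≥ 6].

P(Z ≥ 6) = 13/55.
Σ W·P over the event = 1·(3/55) + 8·(3/55) + 11·(2/55) + 12·(5/55) = 109/55.
E[W | Z ≥ 6] = (109/55) / (13/55) = 109/13.

109/13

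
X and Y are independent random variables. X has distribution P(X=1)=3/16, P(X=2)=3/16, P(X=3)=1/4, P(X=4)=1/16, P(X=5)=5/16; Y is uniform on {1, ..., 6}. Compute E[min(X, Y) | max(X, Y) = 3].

P(max(X, Y) = 3) = 3/16.
Summing min(X,Y)·P(x,y) over outcomes with max(X, Y) = 3 gives 11/32.
E[min(X, Y) | max(X, Y) = 3] = (11/32) / (3/16) = 11/6.

11/6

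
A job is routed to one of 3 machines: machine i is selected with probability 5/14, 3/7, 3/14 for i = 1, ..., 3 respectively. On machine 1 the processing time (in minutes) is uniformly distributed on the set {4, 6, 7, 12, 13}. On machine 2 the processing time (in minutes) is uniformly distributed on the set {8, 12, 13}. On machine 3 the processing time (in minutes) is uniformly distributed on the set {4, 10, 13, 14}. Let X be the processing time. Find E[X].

555/56

E[X | machine 1] = (4+6+7+12+13)/5 = 42/5.
E[X | machine 2] = (8+12+13)/3 = 11.
E[X | machine 3] = (4+10+13+14)/4 = 41/4.
By the law of total expectation,
E[X] = (5/14)·(42/5) + (3/7)·(11) + (3/14)·(41/4) = 555/56.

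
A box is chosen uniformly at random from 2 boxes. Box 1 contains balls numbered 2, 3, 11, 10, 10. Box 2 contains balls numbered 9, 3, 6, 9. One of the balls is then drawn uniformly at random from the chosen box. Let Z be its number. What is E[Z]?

279/40

E[Z | box 1] = (2+3+11+10+10)/5 = 36/5.
E[Z | box 2] = (9+3+6+9)/4 = 27/4.
By the law of total expectation,
E[Z] = (1/2)·(36/5) + (1/2)·(27/4) = 279/40.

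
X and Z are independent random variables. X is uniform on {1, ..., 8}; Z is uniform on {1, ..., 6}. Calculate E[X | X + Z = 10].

6

Outcomes with X + Z = 10: (4,6), (5,5), (6,4), (7,3), (8,2), each with probability 1/48.
E[X | X + Z = 10] = (4 + 5 + 6 + 7 + 8) / 5 = 6.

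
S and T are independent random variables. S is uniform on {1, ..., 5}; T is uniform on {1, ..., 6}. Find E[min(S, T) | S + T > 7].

37/10

P(S + T > 7) = 1/3.
Summing min(S,T)·P(x,y) over outcomes with S + T > 7 gives 37/30.
E[min(S, T) | S + T > 7] = (37/30) / (1/3) = 37/10.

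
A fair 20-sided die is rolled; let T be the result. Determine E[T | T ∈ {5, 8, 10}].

23/3

P(T ∈ {5, 8, 10}) = 3/20.
Σ over the event: 5·1/20 + 8·1/20 + 10·1/20 = 23/20.
E[T | T ∈ {5, 8, 10}] = (23/20) / (3/20) = 23/3.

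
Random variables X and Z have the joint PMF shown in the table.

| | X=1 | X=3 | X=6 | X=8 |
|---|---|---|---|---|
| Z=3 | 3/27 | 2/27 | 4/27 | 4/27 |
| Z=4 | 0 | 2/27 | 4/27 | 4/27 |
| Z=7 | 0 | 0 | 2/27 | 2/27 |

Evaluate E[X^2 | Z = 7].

P(Z = 7) = 4/27.
Σ X^2·P over the event = 36·(2/27) + 64·(2/27) = 200/27.
E[X^2 | Z = 7] = (200/27) / (4/27) = 50.

50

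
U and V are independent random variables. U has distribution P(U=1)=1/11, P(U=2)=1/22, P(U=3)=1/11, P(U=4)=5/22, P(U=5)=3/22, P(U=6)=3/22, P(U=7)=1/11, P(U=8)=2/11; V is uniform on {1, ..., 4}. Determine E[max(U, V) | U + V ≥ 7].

P(U + V ≥ 7) = 57/88.
Summing max(U,V)·P(x,y) over outcomes with U + V ≥ 7 gives 349/88.
E[max(U, V) | U + V ≥ 7] = (349/88) / (57/88) = 349/57.

349/57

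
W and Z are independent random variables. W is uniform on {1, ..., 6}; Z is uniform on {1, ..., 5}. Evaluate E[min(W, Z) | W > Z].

P(W > Z) = 1/2.
Summing min(W,Z)·P(x,y) over outcomes with W > Z gives 7/6.
E[min(W, Z) | W > Z] = (7/6) / (1/2) = 7/3.

7/3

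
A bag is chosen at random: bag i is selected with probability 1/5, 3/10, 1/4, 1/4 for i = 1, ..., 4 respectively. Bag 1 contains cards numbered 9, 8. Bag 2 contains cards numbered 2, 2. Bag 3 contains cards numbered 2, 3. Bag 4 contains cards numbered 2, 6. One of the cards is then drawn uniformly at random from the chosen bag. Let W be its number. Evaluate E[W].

E[W | bag 1] = (9+8)/2 = 17/2.
E[W | bag 2] = (2+2)/2 = 2.
E[W | bag 3] = (2+3)/2 = 5/2.
E[W | bag 4] = (2+6)/2 = 4.
By the law of total expectation,
E[W] = (1/5)·(17/2) + (3/10)·(2) + (1/4)·(5/2) + (1/4)·(4) = 157/40.

157/40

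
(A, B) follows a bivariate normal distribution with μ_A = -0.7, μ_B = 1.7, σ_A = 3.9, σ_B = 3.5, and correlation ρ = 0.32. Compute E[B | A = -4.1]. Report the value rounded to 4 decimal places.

0.7236

For a bivariate normal, E[B | A=x] = μ_B + ρ·(σ_B/σ_A)·(x − μ_A).
E[B | A=-4.1] = 1.7 + (0.32)·(3.5/3.9)·(-4.1 − (-0.7)) = 1.7 + (0.28718)·(-3.4) = 0.7236.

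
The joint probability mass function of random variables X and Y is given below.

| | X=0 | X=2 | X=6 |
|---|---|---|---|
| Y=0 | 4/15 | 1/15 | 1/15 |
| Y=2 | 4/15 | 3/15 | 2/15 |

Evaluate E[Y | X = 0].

P(X = 0) = 8/15.
Σ Y·P over the event = 0·(4/15) + 2·(4/15) = 8/15.
E[Y | X = 0] = (8/15) / (8/15) = 1.

1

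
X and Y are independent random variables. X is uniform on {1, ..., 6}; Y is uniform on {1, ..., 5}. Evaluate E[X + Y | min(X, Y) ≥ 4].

Outcomes with min(X, Y) ≥ 4: (4,4), (4,5), (5,4), (5,5), (6,4), (6,5), each with probability 1/30.
E[X + Y | min(X, Y) ≥ 4] = (8 + 9 + 9 + 10 + 10 + 11) / 6 = 19/2.

19/2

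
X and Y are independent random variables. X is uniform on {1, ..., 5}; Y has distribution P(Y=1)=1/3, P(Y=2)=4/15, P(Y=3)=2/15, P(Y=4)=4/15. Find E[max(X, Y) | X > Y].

P(X > Y) = 8/15.
Summing max(X,Y)·P(x,y) over outcomes with X > Y gives 52/25.
E[max(X, Y) | X > Y] = (52/25) / (8/15) = 39/10.

39/10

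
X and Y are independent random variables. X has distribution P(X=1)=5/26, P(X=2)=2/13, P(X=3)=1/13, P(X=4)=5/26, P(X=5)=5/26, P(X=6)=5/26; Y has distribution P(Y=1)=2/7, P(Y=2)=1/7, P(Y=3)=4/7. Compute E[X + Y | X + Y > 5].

763/103

P(X + Y > 5) = 103/182.
Summing (X+Y)·P(x,y) over outcomes with X + Y > 5 gives 109/26.
E[X + Y | X + Y > 5] = (109/26) / (103/182) = 763/103.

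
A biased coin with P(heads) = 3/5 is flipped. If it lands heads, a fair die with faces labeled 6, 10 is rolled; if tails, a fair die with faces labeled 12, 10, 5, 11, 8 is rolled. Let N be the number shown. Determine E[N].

212/25

E[N | heads] = (6+10)/2 = 8.
E[N | tails] = (12+10+5+11+8)/5 = 46/5.
E[N] = (3/5)·(8) + (2/5)·(46/5) = 212/25.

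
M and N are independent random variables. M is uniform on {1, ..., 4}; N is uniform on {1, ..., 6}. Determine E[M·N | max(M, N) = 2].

Outcomes with max(M, N) = 2: (1,2), (2,1), (2,2), each with probability 1/24.
E[M·N | max(M, N) = 2] = (2 + 2 + 4) / 3 = 8/3.

8/3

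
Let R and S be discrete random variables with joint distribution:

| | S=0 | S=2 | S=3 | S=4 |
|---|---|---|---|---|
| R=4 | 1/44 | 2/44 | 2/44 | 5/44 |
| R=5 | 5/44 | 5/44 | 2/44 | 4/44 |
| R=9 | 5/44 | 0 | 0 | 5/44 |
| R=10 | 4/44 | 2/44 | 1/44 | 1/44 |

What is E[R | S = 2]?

P(S = 2) = 9/44.
Σ R·P over the event = 4·(2/44) + 5·(5/44) + 10·(2/44) = 53/44.
E[R | S = 2] = (53/44) / (9/44) = 53/9.

53/9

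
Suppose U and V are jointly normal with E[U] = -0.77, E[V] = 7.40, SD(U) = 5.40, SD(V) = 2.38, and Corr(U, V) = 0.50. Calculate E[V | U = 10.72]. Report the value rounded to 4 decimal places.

The regression of V on U has slope ρ·σ_V/σ_U and passes through (μ_U, μ_V).
E[V | U=10.72] = 7.40 + (0.50)·(2.38/5.40)·(10.72 − (-0.77)) = 7.40 + (0.22037)·(11.49) = 9.9321.

9.9321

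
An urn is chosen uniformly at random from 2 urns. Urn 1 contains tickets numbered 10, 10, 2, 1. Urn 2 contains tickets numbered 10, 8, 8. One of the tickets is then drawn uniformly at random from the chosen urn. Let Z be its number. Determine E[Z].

E[Z | urn 1] = (10+10+2+1)/4 = 23/4.
E[Z | urn 2] = (10+8+8)/3 = 26/3.
E[Z] = (1/2)·(23/4) + (1/2)·(26/3) = 173/24.

173/24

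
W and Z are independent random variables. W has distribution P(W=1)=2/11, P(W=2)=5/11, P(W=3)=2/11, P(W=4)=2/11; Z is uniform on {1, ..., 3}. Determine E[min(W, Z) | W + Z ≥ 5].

32/15

P(W + Z ≥ 5) = 5/11.
Summing min(W,Z)·P(x,y) over outcomes with W + Z ≥ 5 gives 32/33.
E[min(W, Z) | W + Z ≥ 5] = (32/33) / (5/11) = 32/15.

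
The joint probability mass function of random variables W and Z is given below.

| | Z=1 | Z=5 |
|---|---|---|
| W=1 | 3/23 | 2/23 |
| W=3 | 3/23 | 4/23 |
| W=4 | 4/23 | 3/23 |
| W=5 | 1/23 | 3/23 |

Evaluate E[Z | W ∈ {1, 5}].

P(W ∈ {1, 5}) = 9/23.
Summing Z·P(W=x,Z=y) over the conditioning event gives 29/23.
E[Z | W ∈ {1, 5}] = (29/23) / (9/23) = 29/9.

29/9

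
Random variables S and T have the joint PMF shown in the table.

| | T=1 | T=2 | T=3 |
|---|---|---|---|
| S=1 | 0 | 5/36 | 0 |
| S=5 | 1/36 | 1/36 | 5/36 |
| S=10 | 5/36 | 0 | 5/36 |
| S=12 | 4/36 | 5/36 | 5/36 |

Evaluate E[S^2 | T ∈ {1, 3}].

P(T ∈ {1, 3}) = 25/36.
Σ S^2·P over the event = 25·(1/36) + 25·(5/36) + 100·(5/36) + 100·(5/36) + 144·(4/36) + 144·(5/36) = 1223/18.
E[S^2 | T ∈ {1, 3}] = (1223/18) / (25/36) = 2446/25.

2446/25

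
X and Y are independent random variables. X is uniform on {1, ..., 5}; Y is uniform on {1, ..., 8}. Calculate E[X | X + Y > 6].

P(X + Y > 6) = 5/8.
Summing X·P(x,y) over outcomes with X + Y > 6 gives 17/8.
E[X | X + Y > 6] = (17/8) / (5/8) = 17/5.

17/5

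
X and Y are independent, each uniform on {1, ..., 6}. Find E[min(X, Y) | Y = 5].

P(Y = 5) = 1/6.
Summing min(X,Y)·P(x,y) over outcomes with Y = 5 gives 5/9.
E[min(X, Y) | Y = 5] = (5/9) / (1/6) = 10/3.

10/3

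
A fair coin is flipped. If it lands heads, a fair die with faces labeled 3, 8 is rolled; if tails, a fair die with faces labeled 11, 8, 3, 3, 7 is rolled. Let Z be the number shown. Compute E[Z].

119/20

E[Z | heads] = (3+8)/2 = 11/2.
E[Z | tails] = (11+8+3+3+7)/5 = 32/5.
E[Z] = (1/2)·(11/2) + (1/2)·(32/5) = 119/20.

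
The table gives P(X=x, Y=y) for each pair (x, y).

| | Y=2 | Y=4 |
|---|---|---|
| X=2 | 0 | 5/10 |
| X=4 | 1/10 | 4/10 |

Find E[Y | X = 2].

4

P(X = 2) = 1/2.
Summing Y·P(X=x,Y=y) over the conditioning event gives 2.
E[Y | X = 2] = (2) / (1/2) = 4.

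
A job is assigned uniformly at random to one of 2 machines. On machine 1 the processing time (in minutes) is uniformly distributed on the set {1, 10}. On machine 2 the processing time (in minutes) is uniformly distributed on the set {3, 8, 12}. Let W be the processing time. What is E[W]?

79/12

E[W | machine 1] = (1+10)/2 = 11/2.
E[W | machine 2] = (3+8+12)/3 = 23/3.
By the law of total expectation,
E[W] = (1/2)·(11/2) + (1/2)·(23/3) = 79/12.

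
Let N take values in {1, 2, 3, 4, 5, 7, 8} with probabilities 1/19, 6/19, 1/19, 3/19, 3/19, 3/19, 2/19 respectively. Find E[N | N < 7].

43/14

P(N < 7) = 14/19.
Σ over the event: 1·1/19 + 2·6/19 + 3·1/19 + 4·3/19 + 5·3/19 = 43/19.
E[N | N < 7] = (43/19) / (14/19) = 43/14.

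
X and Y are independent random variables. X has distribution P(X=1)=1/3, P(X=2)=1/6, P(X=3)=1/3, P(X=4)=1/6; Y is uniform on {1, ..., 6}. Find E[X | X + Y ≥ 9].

P(X + Y ≥ 9) = 1/9.
Summing X·P(x,y) over outcomes with X + Y ≥ 9 gives 7/18.
E[X | X + Y ≥ 9] = (7/18) / (1/9) = 7/2.

7/2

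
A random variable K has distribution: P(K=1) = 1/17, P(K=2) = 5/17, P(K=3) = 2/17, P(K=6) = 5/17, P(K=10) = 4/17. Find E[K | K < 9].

47/13

P(K < 9) = 13/17.
Σ over the event: 1·1/17 + 2·5/17 + 3·2/17 + 6·5/17 = 47/17.
E[K | K < 9] = (47/17) / (13/17) = 47/13.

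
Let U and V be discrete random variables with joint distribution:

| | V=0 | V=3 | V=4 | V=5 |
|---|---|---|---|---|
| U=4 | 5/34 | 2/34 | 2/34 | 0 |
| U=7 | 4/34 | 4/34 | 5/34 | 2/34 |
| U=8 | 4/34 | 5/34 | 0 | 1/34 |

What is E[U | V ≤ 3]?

13/2

P(V ≤ 3) = 12/17.
Σ U·P over the event = 4·(5/34) + 4·(2/34) + 7·(4/34) + 7·(4/34) + 8·(4/34) + 8·(5/34) = 78/17.
E[U | V ≤ 3] = (78/17) / (12/17) = 13/2.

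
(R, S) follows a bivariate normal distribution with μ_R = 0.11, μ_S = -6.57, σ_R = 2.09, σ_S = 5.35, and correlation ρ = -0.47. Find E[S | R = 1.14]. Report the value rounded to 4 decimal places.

For a bivariate normal, E[S | R=x] = μ_S + ρ·(σ_S/σ_R)·(x − μ_R).
E[S | R=1.14] = -6.57 + (-0.47)·(5.35/2.09)·(1.14 − (0.11)) = -6.57 + (-1.2031)·(1.03) = -7.8092.

-7.8092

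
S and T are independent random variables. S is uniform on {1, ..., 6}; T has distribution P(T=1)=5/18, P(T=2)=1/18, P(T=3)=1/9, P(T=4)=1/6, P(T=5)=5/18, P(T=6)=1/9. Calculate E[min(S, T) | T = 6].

7/2

P(T = 6) = 1/9.
Summing min(S,T)·P(x,y) over outcomes with T = 6 gives 7/18.
E[min(S, T) | T = 6] = (7/18) / (1/9) = 7/2.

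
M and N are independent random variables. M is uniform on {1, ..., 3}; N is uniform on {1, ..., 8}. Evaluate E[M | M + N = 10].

5/2

P(M + N = 10) = 1/12.
Summing M·P(x,y) over outcomes with M + N = 10 gives 5/24.
E[M | M + N = 10] = (5/24) / (1/12) = 5/2.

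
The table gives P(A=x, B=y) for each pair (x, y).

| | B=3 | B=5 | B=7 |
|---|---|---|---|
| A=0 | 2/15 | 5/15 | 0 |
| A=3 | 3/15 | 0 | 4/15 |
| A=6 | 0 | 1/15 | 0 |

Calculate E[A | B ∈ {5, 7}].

9/5

P(B ∈ {5, 7}) = 2/3.
Σ A·P over the event = 0·(5/15) + 3·(4/15) + 6·(1/15) = 6/5.
E[A | B ∈ {5, 7}] = (6/5) / (2/3) = 9/5.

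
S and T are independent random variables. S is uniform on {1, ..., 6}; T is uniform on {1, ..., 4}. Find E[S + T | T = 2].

11/2

Outcomes with T = 2: (1,2), (2,2), (3,2), (4,2), (5,2), (6,2), each with probability 1/24.
E[S + T | T = 2] = (3 + 4 + 5 + 6 + 7 + 8) / 6 = 11/2.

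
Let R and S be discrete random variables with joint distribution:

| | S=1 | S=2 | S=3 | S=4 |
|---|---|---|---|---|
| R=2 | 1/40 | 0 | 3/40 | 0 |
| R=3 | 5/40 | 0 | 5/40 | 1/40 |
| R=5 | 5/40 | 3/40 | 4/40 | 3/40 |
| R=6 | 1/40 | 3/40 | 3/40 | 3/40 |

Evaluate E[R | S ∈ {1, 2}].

9/2

P(S ∈ {1, 2}) = 9/20.
Summing R·P(R=x,S=y) over the conditioning event gives 81/40.
E[R | S ∈ {1, 2}] = (81/40) / (9/20) = 9/2.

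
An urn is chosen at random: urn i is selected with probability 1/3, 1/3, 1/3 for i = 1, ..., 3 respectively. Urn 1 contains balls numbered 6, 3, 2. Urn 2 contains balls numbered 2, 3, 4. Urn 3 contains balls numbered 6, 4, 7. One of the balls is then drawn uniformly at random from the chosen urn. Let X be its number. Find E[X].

37/9

E[X | urn 1] = (6+3+2)/3 = 11/3.
E[X | urn 2] = (2+3+4)/3 = 3.
E[X | urn 3] = (6+4+7)/3 = 17/3.
E[X] = (1/3)·(11/3) + (1/3)·(3) + (1/3)·(17/3) = 37/9.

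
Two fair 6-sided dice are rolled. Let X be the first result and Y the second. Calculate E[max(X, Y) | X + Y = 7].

P(X + Y = 7) = 1/6.
Summing max(X,Y)·P(x,y) over outcomes with X + Y = 7 gives 5/6.
E[max(X, Y) | X + Y = 7] = (5/6) / (1/6) = 5.

5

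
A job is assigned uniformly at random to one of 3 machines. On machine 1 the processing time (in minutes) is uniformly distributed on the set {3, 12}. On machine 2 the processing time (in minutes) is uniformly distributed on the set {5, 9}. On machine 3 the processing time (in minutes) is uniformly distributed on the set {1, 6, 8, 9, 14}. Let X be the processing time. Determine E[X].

E[X | machine 1] = (3+12)/2 = 15/2.
E[X | machine 2] = (5+9)/2 = 7.
E[X | machine 3] = (1+6+8+9+14)/5 = 38/5.
By the law of total expectation,
E[X] = (1/3)·(15/2) + (1/3)·(7) + (1/3)·(38/5) = 221/30.

221/30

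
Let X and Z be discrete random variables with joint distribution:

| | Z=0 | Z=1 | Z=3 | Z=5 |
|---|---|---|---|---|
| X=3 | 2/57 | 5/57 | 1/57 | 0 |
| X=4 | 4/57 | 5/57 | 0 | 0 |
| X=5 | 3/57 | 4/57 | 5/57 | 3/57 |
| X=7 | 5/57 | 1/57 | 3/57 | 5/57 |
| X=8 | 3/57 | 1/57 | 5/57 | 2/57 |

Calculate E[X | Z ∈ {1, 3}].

53/10

P(Z ∈ {1, 3}) = 10/19.
Summing X·P(X=x,Z=y) over the conditioning event gives 53/19.
E[X | Z ∈ {1, 3}] = (53/19) / (10/19) = 53/10.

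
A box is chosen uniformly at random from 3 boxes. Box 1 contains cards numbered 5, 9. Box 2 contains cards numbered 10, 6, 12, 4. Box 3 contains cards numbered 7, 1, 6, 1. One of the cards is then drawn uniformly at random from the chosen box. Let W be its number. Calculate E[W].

25/4

E[W | box 1] = (5+9)/2 = 7.
E[W | box 2] = (10+6+12+4)/4 = 8.
E[W | box 3] = (7+1+6+1)/4 = 15/4.
E[W] = (1/3)·(7) + (1/3)·(8) + (1/3)·(15/4) = 25/4.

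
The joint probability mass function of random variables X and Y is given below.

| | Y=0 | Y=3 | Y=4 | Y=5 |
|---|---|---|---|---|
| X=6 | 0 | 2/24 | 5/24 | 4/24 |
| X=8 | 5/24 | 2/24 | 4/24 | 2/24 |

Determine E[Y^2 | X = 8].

P(X = 8) = 13/24.
Σ Y^2·P over the event = 0·(5/24) + 9·(2/24) + 16·(4/24) + 25·(2/24) = 11/2.
E[Y^2 | X = 8] = (11/2) / (13/24) = 132/13.

132/13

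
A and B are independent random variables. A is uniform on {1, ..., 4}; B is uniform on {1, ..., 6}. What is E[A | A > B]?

P(A > B) = 1/4.
Summing A·P(x,y) over outcomes with A > B gives 5/6.
E[A | A > B] = (5/6) / (1/4) = 10/3.

10/3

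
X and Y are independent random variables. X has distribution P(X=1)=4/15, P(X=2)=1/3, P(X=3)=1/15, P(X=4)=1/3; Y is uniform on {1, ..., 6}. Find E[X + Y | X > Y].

57/11

P(X > Y) = 11/45.
Summing (X+Y)·P(x,y) over outcomes with X > Y gives 19/15.
E[X + Y | X > Y] = (19/15) / (11/45) = 57/11.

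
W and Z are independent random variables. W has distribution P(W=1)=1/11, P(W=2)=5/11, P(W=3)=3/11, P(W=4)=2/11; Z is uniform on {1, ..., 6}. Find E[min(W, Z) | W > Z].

P(W > Z) = 17/66.
Summing min(W,Z)·P(x,y) over outcomes with W > Z gives 13/33.
E[min(W, Z) | W > Z] = (13/33) / (17/66) = 26/17.

26/17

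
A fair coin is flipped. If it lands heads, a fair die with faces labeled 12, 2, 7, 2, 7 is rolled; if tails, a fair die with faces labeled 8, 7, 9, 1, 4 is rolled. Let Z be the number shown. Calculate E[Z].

59/10

E[Z | heads] = (12+2+7+2+7)/5 = 6.
E[Z | tails] = (8+7+9+1+4)/5 = 29/5.
By the law of total expectation,
E[Z] = (1/2)·(6) + (1/2)·(29/5) = 59/10.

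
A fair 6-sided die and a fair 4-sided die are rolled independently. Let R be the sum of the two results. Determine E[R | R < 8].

46/9

P(R < 8) = 3/4.
Σ over the event: 2·1/24 + 3·1/12 + 4·1/8 + 5·1/6 + 6·1/6 + 7·1/6 = 23/6.
E[R | R < 8] = (23/6) / (3/4) = 46/9.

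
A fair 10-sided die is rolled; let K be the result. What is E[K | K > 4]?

Given K > 4, K is equally likely to be any of {5, 6, 7, 8, 9, 10}.
E[K | K > 4] = (5 + 6 + 7 + 8 + 9 + 10) / 6 = 15/2.

15/2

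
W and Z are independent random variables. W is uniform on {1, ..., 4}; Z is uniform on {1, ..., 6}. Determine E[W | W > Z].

Outcomes with W > Z: (2,1), (3,1), (3,2), (4,1), (4,2), (4,3), each with probability 1/24.
E[W | W > Z] = (2 + 3 + 3 + 4 + 4 + 4) / 6 = 10/3.

10/3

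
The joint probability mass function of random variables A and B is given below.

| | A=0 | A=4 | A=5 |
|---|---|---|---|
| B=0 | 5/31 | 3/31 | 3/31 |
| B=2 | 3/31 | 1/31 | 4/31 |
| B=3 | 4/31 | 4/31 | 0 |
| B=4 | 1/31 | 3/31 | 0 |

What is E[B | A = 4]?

P(A = 4) = 11/31.
Summing B·P(A=x,B=y) over the conditioning event gives 26/31.
E[B | A = 4] = (26/31) / (11/31) = 26/11.

26/11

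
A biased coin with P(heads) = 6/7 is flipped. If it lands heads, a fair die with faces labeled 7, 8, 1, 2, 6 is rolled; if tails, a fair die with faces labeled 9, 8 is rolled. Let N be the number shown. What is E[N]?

373/70

E[N | heads] = (7+8+1+2+6)/5 = 24/5.
E[N | tails] = (9+8)/2 = 17/2.
E[N] = (6/7)·(24/5) + (1/7)·(17/2) = 373/70.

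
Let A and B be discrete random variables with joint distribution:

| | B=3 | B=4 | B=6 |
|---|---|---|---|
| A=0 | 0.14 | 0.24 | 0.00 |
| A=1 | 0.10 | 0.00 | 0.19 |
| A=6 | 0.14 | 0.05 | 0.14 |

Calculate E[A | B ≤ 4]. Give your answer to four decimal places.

1.8507

P(B ≤ 4) = 0.67.
Summing A·P(A=x,B=y) over the conditioning event gives 1.24.
E[A | B ≤ 4] = (1.24) / (0.67) = 1.8507.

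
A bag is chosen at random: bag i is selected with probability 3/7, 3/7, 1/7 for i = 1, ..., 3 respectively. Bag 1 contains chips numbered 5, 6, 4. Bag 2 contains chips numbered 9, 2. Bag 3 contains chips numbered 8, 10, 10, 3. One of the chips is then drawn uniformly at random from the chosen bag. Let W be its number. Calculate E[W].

157/28

E[W | bag 1] = (5+6+4)/3 = 5.
E[W | bag 2] = (9+2)/2 = 11/2.
E[W | bag 3] = (8+10+10+3)/4 = 31/4.
E[W] = (3/7)·(5) + (3/7)·(11/2) + (1/7)·(31/4) = 157/28.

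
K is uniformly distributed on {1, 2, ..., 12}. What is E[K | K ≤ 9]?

Given K ≤ 9, K is equally likely to be any of {1, 2, 3, 4, 5, 6, 7, 8, 9}.
E[K | K ≤ 9] = (1 + 2 + 3 + 4 + 5 + 6 + 7 + 8 + 9) / 9 = 5.

5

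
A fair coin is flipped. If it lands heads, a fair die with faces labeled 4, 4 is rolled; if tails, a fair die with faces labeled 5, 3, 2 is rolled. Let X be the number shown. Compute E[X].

E[X | heads] = (4+4)/2 = 4.
E[X | tails] = (5+3+2)/3 = 10/3.
By the law of total expectation,
E[X] = (1/2)·(4) + (1/2)·(10/3) = 11/3.

11/3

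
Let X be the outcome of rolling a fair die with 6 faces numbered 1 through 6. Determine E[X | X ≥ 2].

Given X ≥ 2, X is equally likely to be any of {2, 3, 4, 5, 6}.
E[X | X ≥ 2] = (2 + 3 + 4 + 5 + 6) / 5 = 4.

4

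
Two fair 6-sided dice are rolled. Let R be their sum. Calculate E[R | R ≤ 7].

P(R ≤ 7) = 7/12.
Σ over the event: 2·1/36 + 3·1/18 + 4·1/12 + 5·1/9 + 6·5/36 + 7·1/6 = 28/9.
E[R | R ≤ 7] = (28/9) / (7/12) = 16/3.

16/3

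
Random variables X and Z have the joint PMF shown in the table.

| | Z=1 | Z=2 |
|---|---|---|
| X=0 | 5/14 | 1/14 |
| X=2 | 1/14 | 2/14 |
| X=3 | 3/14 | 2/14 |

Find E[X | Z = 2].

P(Z = 2) = 5/14.
Σ X·P over the event = 0·(1/14) + 2·(2/14) + 3·(2/14) = 5/7.
E[X | Z = 2] = (5/7) / (5/14) = 2.

2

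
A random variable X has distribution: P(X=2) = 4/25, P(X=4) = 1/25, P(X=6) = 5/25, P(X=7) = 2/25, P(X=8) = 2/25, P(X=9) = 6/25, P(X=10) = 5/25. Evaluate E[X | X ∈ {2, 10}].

58/9

P(X ∈ {2, 10}) = 9/25.
Σ over the event: 2·4/25 + 10·1/5 = 58/25.
E[X | X ∈ {2, 10}] = (58/25) / (9/25) = 58/9.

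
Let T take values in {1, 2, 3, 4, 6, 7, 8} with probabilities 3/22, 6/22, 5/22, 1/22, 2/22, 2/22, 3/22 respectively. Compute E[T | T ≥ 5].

50/7

P(T ≥ 5) = 7/22.
Σ over the event: 6·1/11 + 7·1/11 + 8·3/22 = 25/11.
E[T | T ≥ 5] = (25/11) / (7/22) = 50/7.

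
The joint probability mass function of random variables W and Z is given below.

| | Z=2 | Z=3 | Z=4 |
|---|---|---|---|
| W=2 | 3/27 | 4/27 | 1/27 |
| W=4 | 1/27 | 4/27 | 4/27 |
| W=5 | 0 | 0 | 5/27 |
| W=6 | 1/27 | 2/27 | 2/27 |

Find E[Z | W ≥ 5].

18/5

P(W ≥ 5) = 10/27.
Σ Z·P over the event = 4·(5/27) + 2·(1/27) + 3·(2/27) + 4·(2/27) = 4/3.
E[Z | W ≥ 5] = (4/3) / (10/27) = 18/5.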